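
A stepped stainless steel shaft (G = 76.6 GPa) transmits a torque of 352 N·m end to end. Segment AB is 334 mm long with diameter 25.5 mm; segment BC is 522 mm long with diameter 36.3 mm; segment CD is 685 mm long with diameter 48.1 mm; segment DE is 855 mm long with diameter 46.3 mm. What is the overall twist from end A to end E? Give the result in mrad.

J_AB = π(0.0255)⁴/32 = 4.15×10^-8 m⁴; J_BC = π(0.0363)⁴/32 = 1.70×10^-7 m⁴; J_CD = π(0.0481)⁴/32 = 5.26×10^-7 m⁴; J_DE = π(0.0463)⁴/32 = 4.51×10^-7 m⁴.
θ = (T/G)·Σ L_i/J_i = (352.0/76.6×10⁹)·(0.334/4.15×10^-8 + 0.522/1.70×10^-7 + 0.685/5.26×10^-7 + 0.855/4.51×10^-7) = 0.06575 rad.

65.7 mrad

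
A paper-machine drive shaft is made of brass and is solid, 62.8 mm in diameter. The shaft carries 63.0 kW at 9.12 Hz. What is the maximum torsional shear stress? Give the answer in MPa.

ω = 2π·9.12 = 57.30 rad/s, so T = P/ω = 63.0×10³ / 57.30 = 1099 N·m.
J = πd⁴/32 = π(0.0628)⁴/32 = 1.527×10^-6 m⁴.
τ_max = T·r/J = 1099 × 0.0314 / 1.527×10^-6 = 2.261×10^7 Pa.

22.6 MPa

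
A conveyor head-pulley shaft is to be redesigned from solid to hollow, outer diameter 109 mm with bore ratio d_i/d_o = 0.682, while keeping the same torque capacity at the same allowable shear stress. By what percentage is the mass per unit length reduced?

37.1 %

Equal τ_max and T ⇒ the solid shaft needs d_s³ = d_o³(1−k⁴), so d_s = 109·(1−0.682⁴)^(1/3) = 100.5 mm.
Area ratio A_h/A_s = d_o²(1−k²)/d_s² = (1−k²)/(1−k⁴)^(2/3) = 0.6293.
Mass saving = 1 − 0.6293 = 37.1 %.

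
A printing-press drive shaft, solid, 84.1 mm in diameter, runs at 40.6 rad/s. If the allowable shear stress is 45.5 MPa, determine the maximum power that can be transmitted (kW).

216 kW

J = πd⁴/32 = π(0.0841)⁴/32 = 4.911×10^-6 m⁴.
T_max = τ_allow·J/r = 4.55×10^7 × 4.911×10^-6 / 0.0420 = 5314 N·m.
ω = 40.6 rad/s, so P_max = T_max·ω = 2.158×10^5 W.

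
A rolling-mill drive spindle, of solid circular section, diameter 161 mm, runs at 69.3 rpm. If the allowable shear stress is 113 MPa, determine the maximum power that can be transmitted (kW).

672 kW

J = πd⁴/32 = π(0.161)⁴/32 = 6.596×10^-5 m⁴.
T_max = τ_allow·J/r = 1.13×10^8 × 6.596×10^-5 / 0.0805 = 92590 N·m.
ω = 2π·69.3/60 = 7.257 rad/s, so P_max = T_max·ω = 6.720×10^5 W.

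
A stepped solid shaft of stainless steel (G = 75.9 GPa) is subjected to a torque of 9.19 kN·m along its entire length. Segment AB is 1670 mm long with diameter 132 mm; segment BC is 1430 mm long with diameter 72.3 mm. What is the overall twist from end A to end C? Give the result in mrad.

J_AB = π(0.132)⁴/32 = 2.98×10^-5 m⁴; J_BC = π(0.0723)⁴/32 = 2.68×10^-6 m⁴.
θ = (T/G)·Σ L_i/J_i = (9190/75.9×10⁹)·(1.67/2.98×10^-5 + 1.43/2.68×10^-6) = 0.07133 rad.

71.3 mrad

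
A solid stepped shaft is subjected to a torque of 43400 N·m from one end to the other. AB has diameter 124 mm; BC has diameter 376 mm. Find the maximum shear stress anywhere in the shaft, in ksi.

16.8 ksi

Under the same torque, τ_max = 16T/(πd³) is largest where d is smallest — segment AB (d = 124 mm).
τ_max = 16·43400/(π·(0.124)³) = 1.159×10^8 Pa.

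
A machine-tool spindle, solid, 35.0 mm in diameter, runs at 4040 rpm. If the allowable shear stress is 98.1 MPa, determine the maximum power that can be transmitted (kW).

J = πd⁴/32 = π(0.0350)⁴/32 = 1.473×10^-7 m⁴.
T_max = τ_allow·J/r = 9.81×10^7 × 1.473×10^-7 / 0.0175 = 825.9 N·m.
ω = 2π·4040/60 = 423.1 rad/s, so P_max = T_max·ω = 3.494×10^5 W.

349 kW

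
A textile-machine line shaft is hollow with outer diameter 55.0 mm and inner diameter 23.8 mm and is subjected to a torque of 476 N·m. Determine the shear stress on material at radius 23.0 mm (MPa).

12.6 MPa

J = π(d_o⁴ − d_i⁴)/32 = π(0.0550⁴ − 0.0238⁴)/32 = 8.669×10^-7 m⁴.
Shear stress varies linearly with radius: τ = T·r/J = 476.0 × 0.0230 / 8.669×10^-7 = 1.263×10^7 Pa.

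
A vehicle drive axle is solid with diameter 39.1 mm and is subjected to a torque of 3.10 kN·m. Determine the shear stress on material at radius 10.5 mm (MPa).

142 MPa

J = πd⁴/32 = π(0.0391)⁴/32 = 2.295×10^-7 m⁴.
Shear stress varies linearly with radius: τ = T·r/J = 3100 × 0.0105 / 2.295×10^-7 = 1.419×10^8 Pa.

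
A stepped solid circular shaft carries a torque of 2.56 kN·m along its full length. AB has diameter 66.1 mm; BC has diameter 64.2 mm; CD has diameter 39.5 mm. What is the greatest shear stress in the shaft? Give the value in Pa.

Under the same torque, τ_max = 16T/(πd³) is largest where d is smallest — segment CD (d = 39.5 mm).
τ_max = 16·2560/(π·(0.0395)³) = 2.116×10^8 Pa.

2.12e8 Pa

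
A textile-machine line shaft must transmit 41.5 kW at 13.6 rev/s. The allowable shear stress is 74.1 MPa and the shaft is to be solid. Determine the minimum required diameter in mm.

ω = 2π·13.6 = 85.45 rad/s, so T = P/ω = 41.5×10³ / 85.45 = 485.7 N·m.
For a solid shaft τ_max = 16T/(πd³), so d = (16T/(π τ_allow))^(1/3) = (16·485.7/(π·7.41×10^7))^(1/3) = 0.03220 m.

32.2 mm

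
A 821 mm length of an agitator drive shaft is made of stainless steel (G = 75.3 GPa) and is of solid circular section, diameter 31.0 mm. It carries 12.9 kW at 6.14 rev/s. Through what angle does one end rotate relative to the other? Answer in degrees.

ω = 2π·6.14 = 38.58 rad/s, so T = P/ω = 12.9×10³ / 38.58 = 334.4 N·m.
J = πd⁴/32 = π(0.0310)⁴/32 = 9.067×10^-8 m⁴.
θ = T·L/(G·J) = 334.4 × 0.821 / (75.3×10⁹ × 9.067×10^-8) = 0.04021 rad.

2.30°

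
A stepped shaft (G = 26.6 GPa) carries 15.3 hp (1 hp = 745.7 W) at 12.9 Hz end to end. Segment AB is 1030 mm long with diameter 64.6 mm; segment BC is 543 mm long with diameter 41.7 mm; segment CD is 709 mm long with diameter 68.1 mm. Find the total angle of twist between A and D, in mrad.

14.6 mrad

ω = 2π·12.9 = 81.05 rad/s, so T = P/ω = 15.3×745.7 / 81.05 = 140.8 N·m.
J_AB = π(0.0646)⁴/32 = 1.71×10^-6 m⁴; J_BC = π(0.0417)⁴/32 = 2.97×10^-7 m⁴; J_CD = π(0.0681)⁴/32 = 2.11×10^-6 m⁴.
θ = (T/G)·Σ L_i/J_i = (140.8/26.6×10⁹)·(1.03/1.71×10^-6 + 0.543/2.97×10^-7 + 0.709/2.11×10^-6) = 0.01464 rad.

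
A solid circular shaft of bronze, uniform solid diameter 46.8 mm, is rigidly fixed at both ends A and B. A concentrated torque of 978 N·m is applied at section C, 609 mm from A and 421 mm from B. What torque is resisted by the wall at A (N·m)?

400 N·m

With uniform GJ and both ends fixed, compatibility θ_AC = θ_CB gives T_A·a = T_B·b, together with T_A + T_B = T₀.
T_A = T₀·b/(a+b) = 978.0·421/1030 = 399.7 N·m; T_B = 578.3 N·m.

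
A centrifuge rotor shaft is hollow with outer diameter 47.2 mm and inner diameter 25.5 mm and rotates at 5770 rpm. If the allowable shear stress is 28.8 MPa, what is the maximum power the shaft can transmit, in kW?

329 kW

J = π(d_o⁴ − d_i⁴)/32 = π(0.0472⁴ − 0.0255⁴)/32 = 4.458×10^-7 m⁴.
T_max = τ_allow·J/r = 2.88×10^7 × 4.458×10^-7 / 0.0236 = 544.0 N·m.
ω = 2π·5770/60 = 604.2 rad/s, so P_max = T_max·ω = 3.287×10^5 W.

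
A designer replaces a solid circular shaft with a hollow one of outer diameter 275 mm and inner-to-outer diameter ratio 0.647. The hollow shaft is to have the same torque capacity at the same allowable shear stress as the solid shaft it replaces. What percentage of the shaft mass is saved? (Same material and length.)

33.9 %

Equal τ_max and T ⇒ the solid shaft needs d_s³ = d_o³(1−k⁴), so d_s = 275·(1−0.647⁴)^(1/3) = 257.9 mm.
Area ratio A_h/A_s = d_o²(1−k²)/d_s² = (1−k²)/(1−k⁴)^(2/3) = 0.6611.
Mass saving = 1 − 0.6611 = 33.9 %.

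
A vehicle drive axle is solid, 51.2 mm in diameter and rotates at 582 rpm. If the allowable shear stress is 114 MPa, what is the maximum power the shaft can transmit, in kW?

183 kW

J = πd⁴/32 = π(0.0512)⁴/32 = 6.747×10^-7 m⁴.
T_max = τ_allow·J/r = 1.14×10^8 × 6.747×10^-7 / 0.0256 = 3004 N·m.
ω = 2π·582/60 = 60.95 rad/s, so P_max = T_max·ω = 1.831×10^5 W.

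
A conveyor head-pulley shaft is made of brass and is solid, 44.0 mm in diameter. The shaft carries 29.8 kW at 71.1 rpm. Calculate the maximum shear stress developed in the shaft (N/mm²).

ω = 2π·71.1/60 = 7.446 rad/s, so T = P/ω = 29.8×10³ / 7.446 = 4002 N·m.
J = πd⁴/32 = π(0.0440)⁴/32 = 3.680×10^-7 m⁴.
τ_max = T·r/J = 4002 × 0.0220 / 3.680×10^-7 = 2.393×10^8 Pa.

239 N/mm²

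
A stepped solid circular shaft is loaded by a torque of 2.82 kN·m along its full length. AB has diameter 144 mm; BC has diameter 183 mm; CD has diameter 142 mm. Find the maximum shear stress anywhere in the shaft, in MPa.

Under the same torque, τ_max = 16T/(πd³) is largest where d is smallest — segment CD (d = 142 mm).
τ_max = 16·2820/(π·(0.142)³) = 5.016×10^6 Pa.

5.02 MPa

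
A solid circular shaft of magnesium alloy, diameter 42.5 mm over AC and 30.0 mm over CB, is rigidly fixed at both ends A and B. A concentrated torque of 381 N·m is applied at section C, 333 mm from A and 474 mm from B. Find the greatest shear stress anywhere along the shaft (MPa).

21.5 MPa

Compatibility: T_A·a/J_AC = T_B·b/J_CB with T_A + T_B = T₀.
J_AC = 3.20×10^-7 m⁴, J_CB = 7.95×10^-8 m⁴, so T_A = T₀·(J_AC/a)/((J_AC/a)+(J_CB/b)) = 324.4 N·m, T_B = 56.58 N·m.
τ in each portion: τ_AC = 2.15×10^7 Pa, τ_CB = 1.07×10^7 Pa; maximum is in AC.
τ_max = T_AC·r/J = 324.4·0.0213/3.20×10^-7 = 2.152×10^7 Pa.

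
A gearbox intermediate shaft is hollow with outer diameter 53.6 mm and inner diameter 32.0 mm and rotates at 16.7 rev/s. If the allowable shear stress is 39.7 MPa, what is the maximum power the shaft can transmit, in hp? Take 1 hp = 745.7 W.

J = π(d_o⁴ − d_i⁴)/32 = π(0.0536⁴ − 0.0320⁴)/32 = 7.074×10^-7 m⁴.
T_max = τ_allow·J/r = 3.97×10^7 × 7.074×10^-7 / 0.0268 = 1048 N·m.
ω = 2π·16.7 = 104.9 rad/s, so P_max = T_max·ω = 1.100×10^5 W.

147 hp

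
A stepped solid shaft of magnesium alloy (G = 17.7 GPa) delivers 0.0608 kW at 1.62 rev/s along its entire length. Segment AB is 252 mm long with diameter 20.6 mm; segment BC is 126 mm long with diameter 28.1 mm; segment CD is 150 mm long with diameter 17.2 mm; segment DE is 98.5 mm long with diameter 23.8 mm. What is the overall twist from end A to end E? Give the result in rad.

ω = 2π·1.62 = 10.18 rad/s, so T = P/ω = 0.0608×10³ / 10.18 = 5.973 N·m.
J_AB = π(0.0206)⁴/32 = 1.77×10^-8 m⁴; J_BC = π(0.0281)⁴/32 = 6.12×10^-8 m⁴; J_CD = π(0.0172)⁴/32 = 8.59×10^-9 m⁴; J_DE = π(0.0238)⁴/32 = 3.15×10^-8 m⁴.
θ = (T/G)·Σ L_i/J_i = (5.973/17.7×10⁹)·(0.252/1.77×10^-8 + 0.126/6.12×10^-8 + 0.150/8.59×10^-9 + 0.0985/3.15×10^-8) = 0.01245 rad.

0.0125 rad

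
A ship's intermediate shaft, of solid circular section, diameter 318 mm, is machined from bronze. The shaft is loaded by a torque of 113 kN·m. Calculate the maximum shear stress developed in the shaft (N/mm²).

J = πd⁴/32 = π(0.318)⁴/32 = 1.004×10^-3 m⁴.
τ_max = T·r/J = 113000 × 0.159 / 1.004×10^-3 = 1.790×10^7 Pa.

17.9 N/mm²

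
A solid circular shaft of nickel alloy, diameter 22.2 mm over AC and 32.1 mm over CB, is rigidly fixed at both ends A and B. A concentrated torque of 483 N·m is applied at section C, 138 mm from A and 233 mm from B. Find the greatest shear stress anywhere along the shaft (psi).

Compatibility: T_A·a/J_AC = T_B·b/J_CB with T_A + T_B = T₀.
J_AC = 2.38×10^-8 m⁴, J_CB = 1.04×10^-7 m⁴, so T_A = T₀·(J_AC/a)/((J_AC/a)+(J_CB/b)) = 134.6 N·m, T_B = 348.4 N·m.
τ in each portion: τ_AC = 6.26×10^7 Pa, τ_CB = 5.36×10^7 Pa; maximum is in AC.
τ_max = T_AC·r/J = 134.6·0.0111/2.38×10^-8 = 6.264×10^7 Pa.

9090 psi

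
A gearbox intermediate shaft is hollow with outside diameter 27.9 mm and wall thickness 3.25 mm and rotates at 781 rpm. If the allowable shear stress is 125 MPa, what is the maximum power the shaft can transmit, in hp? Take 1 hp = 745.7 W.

J = π(d_o⁴ − d_i⁴)/32 = π(0.0279⁴ − 0.0214⁴)/32 = 3.890×10^-8 m⁴.
T_max = τ_allow·J/r = 1.25×10^8 × 3.890×10^-8 / 0.0139 = 348.5 N·m.
ω = 2π·781/60 = 81.79 rad/s, so P_max = T_max·ω = 2.851×10^4 W.

38.2 hp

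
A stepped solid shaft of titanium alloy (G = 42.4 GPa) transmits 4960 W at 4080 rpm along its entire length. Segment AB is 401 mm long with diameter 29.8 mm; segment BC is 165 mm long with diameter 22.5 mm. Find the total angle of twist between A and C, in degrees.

0.184°

ω = 2π·4080/60 = 427.3 rad/s, so T = P/ω = 4960 / 427.3 = 11.61 N·m.
J_AB = π(0.0298)⁴/32 = 7.74×10^-8 m⁴; J_BC = π(0.0225)⁴/32 = 2.52×10^-8 m⁴.
θ = (T/G)·Σ L_i/J_i = (11.61/42.4×10⁹)·(0.401/7.74×10^-8 + 0.165/2.52×10^-8) = 3.214×10^-3 rad.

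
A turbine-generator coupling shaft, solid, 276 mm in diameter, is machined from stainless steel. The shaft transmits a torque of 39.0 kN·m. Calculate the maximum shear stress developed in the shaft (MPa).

9.45 MPa

J = πd⁴/32 = π(0.276)⁴/32 = 5.697×10^-4 m⁴.
τ_max = T·r/J = 39000 × 0.138 / 5.697×10^-4 = 9.447×10^6 Pa.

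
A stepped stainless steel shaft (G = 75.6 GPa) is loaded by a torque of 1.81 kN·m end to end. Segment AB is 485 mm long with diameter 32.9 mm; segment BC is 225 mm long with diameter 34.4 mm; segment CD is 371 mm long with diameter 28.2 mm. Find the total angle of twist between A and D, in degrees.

16.2°

J_AB = π(0.0329)⁴/32 = 1.15×10^-7 m⁴; J_BC = π(0.0344)⁴/32 = 1.37×10^-7 m⁴; J_CD = π(0.0282)⁴/32 = 6.21×10^-8 m⁴.
θ = (T/G)·Σ L_i/J_i = (1810/75.6×10⁹)·(0.485/1.15×10^-7 + 0.225/1.37×10^-7 + 0.371/6.21×10^-8) = 0.2832 rad.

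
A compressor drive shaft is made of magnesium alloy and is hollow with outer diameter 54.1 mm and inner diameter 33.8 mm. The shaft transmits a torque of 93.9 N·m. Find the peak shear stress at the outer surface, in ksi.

J = π(d_o⁴ − d_i⁴)/32 = π(0.0541⁴ − 0.0338⁴)/32 = 7.129×10^-7 m⁴.
τ_max = T·r/J = 93.90 × 0.0271 / 7.129×10^-7 = 3.563×10^6 Pa.

0.517 ksi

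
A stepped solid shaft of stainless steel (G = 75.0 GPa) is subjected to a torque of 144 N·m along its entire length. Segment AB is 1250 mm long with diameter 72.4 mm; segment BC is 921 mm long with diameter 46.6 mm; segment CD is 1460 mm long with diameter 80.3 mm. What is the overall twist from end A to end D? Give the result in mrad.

J_AB = π(0.0724)⁴/32 = 2.70×10^-6 m⁴; J_BC = π(0.0466)⁴/32 = 4.63×10^-7 m⁴; J_CD = π(0.0803)⁴/32 = 4.08×10^-6 m⁴.
θ = (T/G)·Σ L_i/J_i = (144.0/75.0×10⁹)·(1.25/2.70×10^-6 + 0.921/4.63×10^-7 + 1.46/4.08×10^-6) = 5.396×10^-3 rad.

5.40 mrad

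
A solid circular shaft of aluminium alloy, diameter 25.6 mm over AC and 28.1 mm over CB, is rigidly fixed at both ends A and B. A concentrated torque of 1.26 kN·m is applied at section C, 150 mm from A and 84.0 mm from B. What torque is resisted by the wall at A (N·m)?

351 N·m

Compatibility: T_A·a/J_AC = T_B·b/J_CB with T_A + T_B = T₀.
J_AC = 4.22×10^-8 m⁴, J_CB = 6.12×10^-8 m⁴, so T_A = T₀·(J_AC/a)/((J_AC/a)+(J_CB/b)) = 350.8 N·m, T_B = 909.2 N·m.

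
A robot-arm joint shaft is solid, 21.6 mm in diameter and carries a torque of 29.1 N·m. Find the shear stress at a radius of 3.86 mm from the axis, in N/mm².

J = πd⁴/32 = π(0.0216)⁴/32 = 2.137×10^-8 m⁴.
Shear stress varies linearly with radius: τ = T·r/J = 29.10 × 0.00386 / 2.137×10^-8 = 5.256×10^6 Pa.

5.26 N/mm²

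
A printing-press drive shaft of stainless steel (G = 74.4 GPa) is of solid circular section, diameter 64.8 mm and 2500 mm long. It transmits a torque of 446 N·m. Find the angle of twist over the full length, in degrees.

0.496°

J = πd⁴/32 = π(0.0648)⁴/32 = 1.731×10^-6 m⁴.
θ = T·L/(G·J) = 446.0 × 2.50 / (74.4×10⁹ × 1.731×10^-6) = 8.658×10^-3 rad.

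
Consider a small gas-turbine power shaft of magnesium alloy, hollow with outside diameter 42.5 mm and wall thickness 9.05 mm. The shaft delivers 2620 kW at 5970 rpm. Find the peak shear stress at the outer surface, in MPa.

312 MPa

ω = 2π·5970/60 = 625.2 rad/s, so T = P/ω = 2620×10³ / 625.2 = 4191 N·m.
J = π(d_o⁴ − d_i⁴)/32 = π(0.0425⁴ − 0.0244⁴)/32 = 2.855×10^-7 m⁴.
τ_max = T·r/J = 4191 × 0.0213 / 2.855×10^-7 = 3.119×10^8 Pa.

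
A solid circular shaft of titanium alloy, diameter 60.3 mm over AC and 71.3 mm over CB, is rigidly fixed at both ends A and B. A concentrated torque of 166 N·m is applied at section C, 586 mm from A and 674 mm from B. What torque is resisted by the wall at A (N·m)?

61.5 N·m

Compatibility: T_A·a/J_AC = T_B·b/J_CB with T_A + T_B = T₀.
J_AC = 1.30×10^-6 m⁴, J_CB = 2.54×10^-6 m⁴, so T_A = T₀·(J_AC/a)/((J_AC/a)+(J_CB/b)) = 61.49 N·m, T_B = 104.5 N·m.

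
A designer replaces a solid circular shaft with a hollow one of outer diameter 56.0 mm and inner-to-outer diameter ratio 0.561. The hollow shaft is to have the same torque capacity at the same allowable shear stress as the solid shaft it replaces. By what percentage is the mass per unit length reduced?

26.5 %

Equal τ_max and T ⇒ the solid shaft needs d_s³ = d_o³(1−k⁴), so d_s = 56.0·(1−0.561⁴)^(1/3) = 54.09 mm.
Area ratio A_h/A_s = d_o²(1−k²)/d_s² = (1−k²)/(1−k⁴)^(2/3) = 0.7346.
Mass saving = 1 − 0.7346 = 26.5 %.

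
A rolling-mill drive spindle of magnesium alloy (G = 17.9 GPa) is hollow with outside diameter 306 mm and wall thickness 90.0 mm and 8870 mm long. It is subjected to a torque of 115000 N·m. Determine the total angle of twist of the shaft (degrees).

3.91°

J = π(d_o⁴ − d_i⁴)/32 = π(0.306⁴ − 0.126⁴)/32 = 8.360×10^-4 m⁴.
θ = T·L/(G·J) = 115000 × 8.87 / (17.9×10⁹ × 8.360×10^-4) = 0.06816 rad.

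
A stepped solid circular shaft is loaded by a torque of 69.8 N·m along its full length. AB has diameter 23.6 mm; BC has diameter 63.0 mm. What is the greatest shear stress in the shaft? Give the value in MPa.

27.0 MPa

Under the same torque, τ_max = 16T/(πd³) is largest where d is smallest — segment AB (d = 23.6 mm).
τ_max = 16·69.80/(π·(0.0236)³) = 2.705×10^7 Pa.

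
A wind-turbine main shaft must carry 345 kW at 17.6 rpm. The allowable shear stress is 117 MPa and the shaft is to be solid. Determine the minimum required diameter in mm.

201 mm

ω = 2π·17.6/60 = 1.843 rad/s, so T = P/ω = 345×10³ / 1.843 = 187200 N·m.
For a solid shaft τ_max = 16T/(πd³), so d = (16T/(π τ_allow))^(1/3) = (16·187200/(π·1.17×10^8))^(1/3) = 0.2012 m.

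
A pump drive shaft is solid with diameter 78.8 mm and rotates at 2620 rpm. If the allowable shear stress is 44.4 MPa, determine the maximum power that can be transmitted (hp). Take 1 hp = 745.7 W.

J = πd⁴/32 = π(0.0788)⁴/32 = 3.785×10^-6 m⁴.
T_max = τ_allow·J/r = 4.44×10^7 × 3.785×10^-6 / 0.0394 = 4266 N·m.
ω = 2π·2620/60 = 274.4 rad/s, so P_max = T_max·ω = 1.170×10^6 W.

1570 hp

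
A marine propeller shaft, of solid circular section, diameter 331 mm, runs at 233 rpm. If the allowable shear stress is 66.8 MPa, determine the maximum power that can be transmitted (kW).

J = πd⁴/32 = π(0.331)⁴/32 = 1.178×10^-3 m⁴.
T_max = τ_allow·J/r = 6.68×10^7 × 1.178×10^-3 / 0.166 = 475700 N·m.
ω = 2π·233/60 = 24.40 rad/s, so P_max = T_max·ω = 1.161×10^7 W.

11600 kW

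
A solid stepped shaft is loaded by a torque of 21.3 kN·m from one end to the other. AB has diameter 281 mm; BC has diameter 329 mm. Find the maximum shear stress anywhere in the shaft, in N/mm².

Under the same torque, τ_max = 16T/(πd³) is largest where d is smallest — segment AB (d = 281 mm).
τ_max = 16·21300/(π·(0.281)³) = 4.889×10^6 Pa.

4.89 N/mm²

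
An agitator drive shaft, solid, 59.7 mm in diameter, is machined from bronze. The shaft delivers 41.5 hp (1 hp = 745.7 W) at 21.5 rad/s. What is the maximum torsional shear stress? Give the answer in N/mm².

ω = 21.5 rad/s, so T = P/ω = 41.5×745.7 / 21.50 = 1439 N·m.
J = πd⁴/32 = π(0.0597)⁴/32 = 1.247×10^-6 m⁴.
τ_max = T·r/J = 1439 × 0.0299 / 1.247×10^-6 = 3.445×10^7 Pa.

34.5 N/mm²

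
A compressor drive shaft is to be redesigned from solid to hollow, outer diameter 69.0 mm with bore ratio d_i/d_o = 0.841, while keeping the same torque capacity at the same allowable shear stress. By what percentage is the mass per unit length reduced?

53.5 %

Equal τ_max and T ⇒ the solid shaft needs d_s³ = d_o³(1−k⁴), so d_s = 69.0·(1−0.841⁴)^(1/3) = 54.76 mm.
Area ratio A_h/A_s = d_o²(1−k²)/d_s² = (1−k²)/(1−k⁴)^(2/3) = 0.4648.
Mass saving = 1 − 0.4648 = 53.5 %.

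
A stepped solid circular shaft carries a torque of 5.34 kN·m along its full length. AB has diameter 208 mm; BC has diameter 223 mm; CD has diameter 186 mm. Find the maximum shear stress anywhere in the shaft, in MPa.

Under the same torque, τ_max = 16T/(πd³) is largest where d is smallest — segment CD (d = 186 mm).
τ_max = 16·5340/(π·(0.186)³) = 4.226×10^6 Pa.

4.23 MPa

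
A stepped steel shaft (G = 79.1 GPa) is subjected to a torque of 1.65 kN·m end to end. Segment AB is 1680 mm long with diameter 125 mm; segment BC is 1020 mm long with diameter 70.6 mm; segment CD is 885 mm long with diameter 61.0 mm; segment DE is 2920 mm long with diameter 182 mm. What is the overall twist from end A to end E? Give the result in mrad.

J_AB = π(0.125)⁴/32 = 2.40×10^-5 m⁴; J_BC = π(0.0706)⁴/32 = 2.44×10^-6 m⁴; J_CD = π(0.0610)⁴/32 = 1.36×10^-6 m⁴; J_DE = π(0.182)⁴/32 = 1.08×10^-4 m⁴.
θ = (T/G)·Σ L_i/J_i = (1650/79.1×10⁹)·(1.68/2.40×10^-5 + 1.02/2.44×10^-6 + 0.885/1.36×10^-6 + 2.92/1.08×10^-4) = 0.02433 rad.

24.3 mrad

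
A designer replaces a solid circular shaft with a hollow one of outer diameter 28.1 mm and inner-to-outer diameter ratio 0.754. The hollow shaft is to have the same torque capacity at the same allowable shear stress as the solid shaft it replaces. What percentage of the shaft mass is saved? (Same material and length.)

Equal τ_max and T ⇒ the solid shaft needs d_s³ = d_o³(1−k⁴), so d_s = 28.1·(1−0.754⁴)^(1/3) = 24.67 mm.
Area ratio A_h/A_s = d_o²(1−k²)/d_s² = (1−k²)/(1−k⁴)^(2/3) = 0.5598.
Mass saving = 1 − 0.5598 = 44.0 %.

44.0 %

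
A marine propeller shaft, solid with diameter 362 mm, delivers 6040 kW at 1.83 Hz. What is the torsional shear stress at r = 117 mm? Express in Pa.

ω = 2π·1.83 = 11.50 rad/s, so T = P/ω = 6040×10³ / 11.50 = 525300 N·m.
J = πd⁴/32 = π(0.362)⁴/32 = 1.686×10^-3 m⁴.
Shear stress varies linearly with radius: τ = T·r/J = 525300 × 0.117 / 1.686×10^-3 = 3.646×10^7 Pa.

3.65e7 Pa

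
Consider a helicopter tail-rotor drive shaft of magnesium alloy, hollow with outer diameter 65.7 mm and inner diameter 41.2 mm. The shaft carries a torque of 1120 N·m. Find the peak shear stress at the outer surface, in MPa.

23.8 MPa

J = π(d_o⁴ − d_i⁴)/32 = π(0.0657⁴ − 0.0412⁴)/32 = 1.546×10^-6 m⁴.
τ_max = T·r/J = 1120 × 0.0329 / 1.546×10^-6 = 2.379×10^7 Pa.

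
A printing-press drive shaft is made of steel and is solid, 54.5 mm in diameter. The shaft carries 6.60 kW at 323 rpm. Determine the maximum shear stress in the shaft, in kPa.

ω = 2π·323/60 = 33.82 rad/s, so T = P/ω = 6.60×10³ / 33.82 = 195.1 N·m.
J = πd⁴/32 = π(0.0545)⁴/32 = 8.661×10^-7 m⁴.
τ_max = T·r/J = 195.1 × 0.0272 / 8.661×10^-7 = 6.139×10^6 Pa.

6140 kPa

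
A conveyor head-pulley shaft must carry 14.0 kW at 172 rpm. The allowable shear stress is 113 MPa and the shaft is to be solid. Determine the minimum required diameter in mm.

32.7 mm

ω = 2π·172/60 = 18.01 rad/s, so T = P/ω = 14.0×10³ / 18.01 = 777.3 N·m.
For a solid shaft τ_max = 16T/(πd³), so d = (16T/(π τ_allow))^(1/3) = (16·777.3/(π·1.13×10^8))^(1/3) = 0.03272 m.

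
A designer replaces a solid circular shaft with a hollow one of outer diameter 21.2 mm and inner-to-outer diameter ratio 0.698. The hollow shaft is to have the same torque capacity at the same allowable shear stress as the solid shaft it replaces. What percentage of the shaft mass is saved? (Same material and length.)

Equal τ_max and T ⇒ the solid shaft needs d_s³ = d_o³(1−k⁴), so d_s = 21.2·(1−0.698⁴)^(1/3) = 19.37 mm.
Area ratio A_h/A_s = d_o²(1−k²)/d_s² = (1−k²)/(1−k⁴)^(2/3) = 0.6143.
Mass saving = 1 − 0.6143 = 38.6 %.

38.6 %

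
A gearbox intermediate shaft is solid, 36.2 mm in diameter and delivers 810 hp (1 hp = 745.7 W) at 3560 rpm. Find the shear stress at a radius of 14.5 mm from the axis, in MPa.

ω = 2π·3560/60 = 372.8 rad/s, so T = P/ω = 810×745.7 / 372.8 = 1620 N·m.
J = πd⁴/32 = π(0.0362)⁴/32 = 1.686×10^-7 m⁴.
Shear stress varies linearly with radius: τ = T·r/J = 1620 × 0.0145 / 1.686×10^-7 = 1.393×10^8 Pa.

139 MPa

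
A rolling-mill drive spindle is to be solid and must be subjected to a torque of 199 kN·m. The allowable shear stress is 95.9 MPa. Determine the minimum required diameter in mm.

For a solid shaft τ_max = 16T/(πd³), so d = (16T/(π τ_allow))^(1/3) = (16·199000/(π·9.59×10^7))^(1/3) = 0.2194 m.

219 mm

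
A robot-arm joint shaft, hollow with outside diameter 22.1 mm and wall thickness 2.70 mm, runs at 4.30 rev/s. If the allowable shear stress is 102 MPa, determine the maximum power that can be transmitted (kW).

J = π(d_o⁴ − d_i⁴)/32 = π(0.0221⁴ − 0.0167⁴)/32 = 1.578×10^-8 m⁴.
T_max = τ_allow·J/r = 1.02×10^8 × 1.578×10^-8 / 0.0111 = 145.7 N·m.
ω = 2π·4.30 = 27.02 rad/s, so P_max = T_max·ω = 3936 W.

3.94 kW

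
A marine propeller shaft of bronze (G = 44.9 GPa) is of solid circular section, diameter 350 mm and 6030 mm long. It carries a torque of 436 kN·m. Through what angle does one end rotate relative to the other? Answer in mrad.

J = πd⁴/32 = π(0.350)⁴/32 = 1.473×10^-3 m⁴.
θ = T·L/(G·J) = 436000 × 6.03 / (44.9×10⁹ × 1.473×10^-3) = 0.03975 rad.

39.7 mrad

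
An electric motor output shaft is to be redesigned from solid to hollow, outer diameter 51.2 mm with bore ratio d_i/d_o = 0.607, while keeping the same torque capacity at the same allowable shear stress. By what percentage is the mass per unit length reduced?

Equal τ_max and T ⇒ the solid shaft needs d_s³ = d_o³(1−k⁴), so d_s = 51.2·(1−0.607⁴)^(1/3) = 48.77 mm.
Area ratio A_h/A_s = d_o²(1−k²)/d_s² = (1−k²)/(1−k⁴)^(2/3) = 0.6961.
Mass saving = 1 − 0.6961 = 30.4 %.

30.4 %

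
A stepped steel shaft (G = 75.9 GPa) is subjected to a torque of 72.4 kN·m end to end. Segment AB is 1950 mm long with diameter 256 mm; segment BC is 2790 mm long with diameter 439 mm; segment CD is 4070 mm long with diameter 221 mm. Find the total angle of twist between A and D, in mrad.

J_AB = π(0.256)⁴/32 = 4.22×10^-4 m⁴; J_BC = π(0.439)⁴/32 = 3.65×10^-3 m⁴; J_CD = π(0.221)⁴/32 = 2.34×10^-4 m⁴.
θ = (T/G)·Σ L_i/J_i = (72400/75.9×10⁹)·(1.95/4.22×10^-4 + 2.79/3.65×10^-3 + 4.07/2.34×10^-4) = 0.02172 rad.

21.7 mrad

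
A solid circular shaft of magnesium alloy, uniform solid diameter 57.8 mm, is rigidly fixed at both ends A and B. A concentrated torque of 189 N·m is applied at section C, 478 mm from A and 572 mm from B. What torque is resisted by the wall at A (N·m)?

With uniform GJ and both ends fixed, compatibility θ_AC = θ_CB gives T_A·a = T_B·b, together with T_A + T_B = T₀.
T_A = T₀·b/(a+b) = 189.0·572/1050 = 103.0 N·m; T_B = 86.04 N·m.

103 N·m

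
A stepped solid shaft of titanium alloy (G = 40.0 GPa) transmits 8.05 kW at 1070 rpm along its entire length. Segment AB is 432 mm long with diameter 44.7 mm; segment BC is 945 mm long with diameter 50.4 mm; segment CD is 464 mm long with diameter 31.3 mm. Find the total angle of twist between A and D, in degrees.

ω = 2π·1070/60 = 112.1 rad/s, so T = P/ω = 8.05×10³ / 112.1 = 71.84 N·m.
J_AB = π(0.0447)⁴/32 = 3.92×10^-7 m⁴; J_BC = π(0.0504)⁴/32 = 6.33×10^-7 m⁴; J_CD = π(0.0313)⁴/32 = 9.42×10^-8 m⁴.
θ = (T/G)·Σ L_i/J_i = (71.84/40.0×10⁹)·(0.432/3.92×10^-7 + 0.945/6.33×10^-7 + 0.464/9.42×10^-8) = 0.01350 rad.

0.774°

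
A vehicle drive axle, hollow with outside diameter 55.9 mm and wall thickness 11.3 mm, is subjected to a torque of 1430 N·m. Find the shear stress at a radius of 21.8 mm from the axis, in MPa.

37.2 MPa

J = π(d_o⁴ − d_i⁴)/32 = π(0.0559⁴ − 0.0333⁴)/32 = 8.379×10^-7 m⁴.
Shear stress varies linearly with radius: τ = T·r/J = 1430 × 0.0218 / 8.379×10^-7 = 3.720×10^7 Pa.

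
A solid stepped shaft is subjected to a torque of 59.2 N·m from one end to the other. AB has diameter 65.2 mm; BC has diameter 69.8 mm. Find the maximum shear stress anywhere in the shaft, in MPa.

Under the same torque, τ_max = 16T/(πd³) is largest where d is smallest — segment AB (d = 65.2 mm).
τ_max = 16·59.20/(π·(0.0652)³) = 1.088×10^6 Pa.

1.09 MPa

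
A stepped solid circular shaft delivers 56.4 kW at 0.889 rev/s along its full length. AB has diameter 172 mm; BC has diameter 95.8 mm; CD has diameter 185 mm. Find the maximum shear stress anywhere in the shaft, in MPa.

58.5 MPa

ω = 2π·0.889 = 5.586 rad/s, so T = P/ω = 56.4×10³ / 5.586 = 10100 N·m.
Under the same torque, τ_max = 16T/(πd³) is largest where d is smallest — segment BC (d = 95.8 mm).
τ_max = 16·10100/(π·(0.0958)³) = 5.849×10^7 Pa.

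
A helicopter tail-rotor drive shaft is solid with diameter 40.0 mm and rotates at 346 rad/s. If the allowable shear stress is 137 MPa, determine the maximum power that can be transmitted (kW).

J = πd⁴/32 = π(0.0400)⁴/32 = 2.513×10^-7 m⁴.
T_max = τ_allow·J/r = 1.37×10^8 × 2.513×10^-7 / 0.0200 = 1722 N·m.
ω = 346 rad/s, so P_max = T_max·ω = 5.957×10^5 W.

596 kW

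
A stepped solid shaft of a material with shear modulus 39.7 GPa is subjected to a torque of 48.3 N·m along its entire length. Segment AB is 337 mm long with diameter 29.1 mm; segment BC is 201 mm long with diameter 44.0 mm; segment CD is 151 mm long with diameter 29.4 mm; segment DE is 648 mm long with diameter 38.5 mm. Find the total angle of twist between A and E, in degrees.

0.725°

J_AB = π(0.0291)⁴/32 = 7.04×10^-8 m⁴; J_BC = π(0.0440)⁴/32 = 3.68×10^-7 m⁴; J_CD = π(0.0294)⁴/32 = 7.33×10^-8 m⁴; J_DE = π(0.0385)⁴/32 = 2.16×10^-7 m⁴.
θ = (T/G)·Σ L_i/J_i = (48.30/39.7×10⁹)·(0.337/7.04×10^-8 + 0.201/3.68×10^-7 + 0.151/7.33×10^-8 + 0.648/2.16×10^-7) = 0.01265 rad.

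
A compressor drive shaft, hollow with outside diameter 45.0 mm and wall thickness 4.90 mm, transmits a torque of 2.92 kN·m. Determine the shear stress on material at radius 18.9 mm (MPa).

J = π(d_o⁴ − d_i⁴)/32 = π(0.0450⁴ − 0.0352⁴)/32 = 2.519×10^-7 m⁴.
Shear stress varies linearly with radius: τ = T·r/J = 2920 × 0.0189 / 2.519×10^-7 = 2.191×10^8 Pa.

219 MPa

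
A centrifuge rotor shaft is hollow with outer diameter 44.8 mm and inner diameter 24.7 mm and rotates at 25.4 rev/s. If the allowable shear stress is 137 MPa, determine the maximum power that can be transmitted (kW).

350 kW

J = π(d_o⁴ − d_i⁴)/32 = π(0.0448⁴ − 0.0247⁴)/32 = 3.589×10^-7 m⁴.
T_max = τ_allow·J/r = 1.37×10^8 × 3.589×10^-7 / 0.0224 = 2195 N·m.
ω = 2π·25.4 = 159.6 rad/s, so P_max = T_max·ω = 3.503×10^5 W.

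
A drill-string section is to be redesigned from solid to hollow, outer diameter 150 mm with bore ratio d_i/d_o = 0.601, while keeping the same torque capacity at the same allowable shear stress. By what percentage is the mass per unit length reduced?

Equal τ_max and T ⇒ the solid shaft needs d_s³ = d_o³(1−k⁴), so d_s = 150·(1−0.601⁴)^(1/3) = 143.2 mm.
Area ratio A_h/A_s = d_o²(1−k²)/d_s² = (1−k²)/(1−k⁴)^(2/3) = 0.7012.
Mass saving = 1 − 0.7012 = 29.9 %.

29.9 %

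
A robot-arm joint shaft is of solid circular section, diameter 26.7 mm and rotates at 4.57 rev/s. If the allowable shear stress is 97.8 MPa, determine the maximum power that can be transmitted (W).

10500 W

J = πd⁴/32 = π(0.0267)⁴/32 = 4.989×10^-8 m⁴.
T_max = τ_allow·J/r = 9.78×10^7 × 4.989×10^-8 / 0.0133 = 365.5 N·m.
ω = 2π·4.57 = 28.71 rad/s, so P_max = T_max·ω = 1.050×10^4 W.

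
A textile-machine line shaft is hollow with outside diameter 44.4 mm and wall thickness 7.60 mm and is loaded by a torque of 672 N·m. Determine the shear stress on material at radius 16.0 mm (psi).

J = π(d_o⁴ − d_i⁴)/32 = π(0.0444⁴ − 0.0292⁴)/32 = 3.102×10^-7 m⁴.
Shear stress varies linearly with radius: τ = T·r/J = 672.0 × 0.0160 / 3.102×10^-7 = 3.467×10^7 Pa.

5030 psi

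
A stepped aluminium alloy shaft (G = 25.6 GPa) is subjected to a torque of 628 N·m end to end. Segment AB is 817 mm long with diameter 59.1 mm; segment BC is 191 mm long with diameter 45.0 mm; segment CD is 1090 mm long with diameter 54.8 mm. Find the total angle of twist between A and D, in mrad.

58.6 mrad

J_AB = π(0.0591)⁴/32 = 1.20×10^-6 m⁴; J_BC = π(0.0450)⁴/32 = 4.03×10^-7 m⁴; J_CD = π(0.0548)⁴/32 = 8.85×10^-7 m⁴.
θ = (T/G)·Σ L_i/J_i = (628.0/25.6×10⁹)·(0.817/1.20×10^-6 + 0.191/4.03×10^-7 + 1.09/8.85×10^-7) = 0.05857 rad.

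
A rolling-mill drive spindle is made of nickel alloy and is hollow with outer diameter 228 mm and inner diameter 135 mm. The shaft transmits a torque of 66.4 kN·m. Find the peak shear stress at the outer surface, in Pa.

J = π(d_o⁴ − d_i⁴)/32 = π(0.228⁴ − 0.135⁴)/32 = 2.327×10^-4 m⁴.
τ_max = T·r/J = 66400 × 0.114 / 2.327×10^-4 = 3.253×10^7 Pa.

3.25e7 Pa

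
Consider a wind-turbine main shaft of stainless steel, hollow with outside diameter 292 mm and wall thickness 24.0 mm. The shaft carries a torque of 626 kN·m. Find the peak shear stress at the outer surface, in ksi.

36.2 ksi

J = π(d_o⁴ − d_i⁴)/32 = π(0.292⁴ − 0.244⁴)/32 = 3.657×10^-4 m⁴.
τ_max = T·r/J = 626000 × 0.146 / 3.657×10^-4 = 2.499×10^8 Pa.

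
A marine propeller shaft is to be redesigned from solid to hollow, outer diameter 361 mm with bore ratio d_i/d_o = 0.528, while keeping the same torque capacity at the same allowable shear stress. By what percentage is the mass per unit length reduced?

Equal τ_max and T ⇒ the solid shaft needs d_s³ = d_o³(1−k⁴), so d_s = 361·(1−0.528⁴)^(1/3) = 351.4 mm.
Area ratio A_h/A_s = d_o²(1−k²)/d_s² = (1−k²)/(1−k⁴)^(2/3) = 0.7612.
Mass saving = 1 − 0.7612 = 23.9 %.

23.9 %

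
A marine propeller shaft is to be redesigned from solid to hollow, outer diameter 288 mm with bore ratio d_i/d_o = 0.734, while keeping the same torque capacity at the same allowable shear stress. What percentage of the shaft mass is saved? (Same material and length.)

42.0 %

Equal τ_max and T ⇒ the solid shaft needs d_s³ = d_o³(1−k⁴), so d_s = 288·(1−0.734⁴)^(1/3) = 256.9 mm.
Area ratio A_h/A_s = d_o²(1−k²)/d_s² = (1−k²)/(1−k⁴)^(2/3) = 0.5797.
Mass saving = 1 − 0.5797 = 42.0 %.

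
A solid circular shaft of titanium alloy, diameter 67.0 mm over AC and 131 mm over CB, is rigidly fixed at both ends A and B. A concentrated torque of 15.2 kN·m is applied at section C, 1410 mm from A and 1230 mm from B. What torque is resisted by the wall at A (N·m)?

856 N·m

Compatibility: T_A·a/J_AC = T_B·b/J_CB with T_A + T_B = T₀.
J_AC = 1.98×10^-6 m⁴, J_CB = 2.89×10^-5 m⁴, so T_A = T₀·(J_AC/a)/((J_AC/a)+(J_CB/b)) = 856.2 N·m, T_B = 14340 N·m.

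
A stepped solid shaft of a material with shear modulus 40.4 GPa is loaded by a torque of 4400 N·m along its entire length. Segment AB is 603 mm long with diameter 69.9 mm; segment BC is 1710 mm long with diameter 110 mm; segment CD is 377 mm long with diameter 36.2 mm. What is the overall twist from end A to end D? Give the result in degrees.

J_AB = π(0.0699)⁴/32 = 2.34×10^-6 m⁴; J_BC = π(0.110)⁴/32 = 1.44×10^-5 m⁴; J_CD = π(0.0362)⁴/32 = 1.69×10^-7 m⁴.
θ = (T/G)·Σ L_i/J_i = (4400/40.4×10⁹)·(0.603/2.34×10^-6 + 1.71/1.44×10^-5 + 0.377/1.69×10^-7) = 0.2845 rad.

16.3°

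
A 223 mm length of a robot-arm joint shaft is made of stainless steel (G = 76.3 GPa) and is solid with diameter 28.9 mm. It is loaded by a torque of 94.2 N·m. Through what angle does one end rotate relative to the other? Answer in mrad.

J = πd⁴/32 = π(0.0289)⁴/32 = 6.848×10^-8 m⁴.
θ = T·L/(G·J) = 94.20 × 0.223 / (76.3×10⁹ × 6.848×10^-8) = 4.020×10^-3 rad.

4.02 mrad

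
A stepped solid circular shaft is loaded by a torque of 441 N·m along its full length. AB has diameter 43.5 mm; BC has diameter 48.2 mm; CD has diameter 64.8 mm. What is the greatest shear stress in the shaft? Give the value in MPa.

27.3 MPa

Under the same torque, τ_max = 16T/(πd³) is largest where d is smallest — segment AB (d = 43.5 mm).
τ_max = 16·441.0/(π·(0.0435)³) = 2.729×10^7 Pa.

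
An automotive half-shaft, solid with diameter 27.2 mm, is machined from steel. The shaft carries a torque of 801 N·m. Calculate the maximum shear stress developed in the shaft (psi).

J = πd⁴/32 = π(0.0272)⁴/32 = 5.374×10^-8 m⁴.
τ_max = T·r/J = 801.0 × 0.0136 / 5.374×10^-8 = 2.027×10^8 Pa.

29400 psi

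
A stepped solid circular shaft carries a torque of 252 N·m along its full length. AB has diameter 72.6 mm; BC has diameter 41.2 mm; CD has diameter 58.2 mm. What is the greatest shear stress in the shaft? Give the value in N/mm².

18.4 N/mm²

Under the same torque, τ_max = 16T/(πd³) is largest where d is smallest — segment BC (d = 41.2 mm).
τ_max = 16·252.0/(π·(0.0412)³) = 1.835×10^7 Pa.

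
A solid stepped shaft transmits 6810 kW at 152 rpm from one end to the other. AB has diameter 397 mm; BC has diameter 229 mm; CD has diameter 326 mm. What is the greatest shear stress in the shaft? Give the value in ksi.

ω = 2π·152/60 = 15.92 rad/s, so T = P/ω = 6810×10³ / 15.92 = 427800 N·m.
Under the same torque, τ_max = 16T/(πd³) is largest where d is smallest — segment BC (d = 229 mm).
τ_max = 16·427800/(π·(0.229)³) = 1.814×10^8 Pa.

26.3 ksi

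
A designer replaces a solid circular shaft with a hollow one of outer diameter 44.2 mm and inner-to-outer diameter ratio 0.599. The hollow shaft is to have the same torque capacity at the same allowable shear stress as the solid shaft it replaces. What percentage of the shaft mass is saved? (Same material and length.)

29.7 %

Equal τ_max and T ⇒ the solid shaft needs d_s³ = d_o³(1−k⁴), so d_s = 44.2·(1−0.599⁴)^(1/3) = 42.22 mm.
Area ratio A_h/A_s = d_o²(1−k²)/d_s² = (1−k²)/(1−k⁴)^(2/3) = 0.7029.
Mass saving = 1 − 0.7029 = 29.7 %.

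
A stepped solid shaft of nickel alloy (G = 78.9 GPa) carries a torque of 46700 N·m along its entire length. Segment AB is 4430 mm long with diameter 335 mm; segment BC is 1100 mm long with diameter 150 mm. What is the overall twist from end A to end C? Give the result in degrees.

0.872°

J_AB = π(0.335)⁴/32 = 1.24×10^-3 m⁴; J_BC = π(0.150)⁴/32 = 4.97×10^-5 m⁴.
θ = (T/G)·Σ L_i/J_i = (46700/78.9×10⁹)·(4.43/1.24×10^-3 + 1.10/4.97×10^-5) = 0.01522 rad.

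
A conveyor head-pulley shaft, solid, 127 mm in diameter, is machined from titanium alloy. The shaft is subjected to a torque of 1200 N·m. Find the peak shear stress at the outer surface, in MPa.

J = πd⁴/32 = π(0.127)⁴/32 = 2.554×10^-5 m⁴.
τ_max = T·r/J = 1200 × 0.0635 / 2.554×10^-5 = 2.984×10^6 Pa.

2.98 MPa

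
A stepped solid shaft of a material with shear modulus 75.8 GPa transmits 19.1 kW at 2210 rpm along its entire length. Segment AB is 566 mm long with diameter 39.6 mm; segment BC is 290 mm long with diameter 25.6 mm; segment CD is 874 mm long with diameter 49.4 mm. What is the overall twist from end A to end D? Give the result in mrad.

11.7 mrad

ω = 2π·2210/60 = 231.4 rad/s, so T = P/ω = 19.1×10³ / 231.4 = 82.53 N·m.
J_AB = π(0.0396)⁴/32 = 2.41×10^-7 m⁴; J_BC = π(0.0256)⁴/32 = 4.22×10^-8 m⁴; J_CD = π(0.0494)⁴/32 = 5.85×10^-7 m⁴.
θ = (T/G)·Σ L_i/J_i = (82.53/75.8×10⁹)·(0.566/2.41×10^-7 + 0.290/4.22×10^-8 + 0.874/5.85×10^-7) = 0.01167 rad.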